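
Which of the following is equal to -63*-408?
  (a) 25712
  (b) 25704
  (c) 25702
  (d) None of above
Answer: b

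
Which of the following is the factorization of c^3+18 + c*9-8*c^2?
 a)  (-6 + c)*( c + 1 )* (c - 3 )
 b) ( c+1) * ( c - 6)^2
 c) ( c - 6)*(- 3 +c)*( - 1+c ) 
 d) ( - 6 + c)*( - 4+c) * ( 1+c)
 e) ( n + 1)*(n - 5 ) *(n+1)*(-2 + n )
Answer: a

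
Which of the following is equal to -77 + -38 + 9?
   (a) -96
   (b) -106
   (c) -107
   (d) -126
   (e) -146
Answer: b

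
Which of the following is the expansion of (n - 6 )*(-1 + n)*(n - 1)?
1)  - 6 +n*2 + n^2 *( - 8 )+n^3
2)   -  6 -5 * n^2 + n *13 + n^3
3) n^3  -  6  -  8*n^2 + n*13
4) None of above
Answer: 3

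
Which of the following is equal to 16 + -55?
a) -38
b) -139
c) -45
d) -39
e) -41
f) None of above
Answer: d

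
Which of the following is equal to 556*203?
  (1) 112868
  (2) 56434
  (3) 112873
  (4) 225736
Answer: 1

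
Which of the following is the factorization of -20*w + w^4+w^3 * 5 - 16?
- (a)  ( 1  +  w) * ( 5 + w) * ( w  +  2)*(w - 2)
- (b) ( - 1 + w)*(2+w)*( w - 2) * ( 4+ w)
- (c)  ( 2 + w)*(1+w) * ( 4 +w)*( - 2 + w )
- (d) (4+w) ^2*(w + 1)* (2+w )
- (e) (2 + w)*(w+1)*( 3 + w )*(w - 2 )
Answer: c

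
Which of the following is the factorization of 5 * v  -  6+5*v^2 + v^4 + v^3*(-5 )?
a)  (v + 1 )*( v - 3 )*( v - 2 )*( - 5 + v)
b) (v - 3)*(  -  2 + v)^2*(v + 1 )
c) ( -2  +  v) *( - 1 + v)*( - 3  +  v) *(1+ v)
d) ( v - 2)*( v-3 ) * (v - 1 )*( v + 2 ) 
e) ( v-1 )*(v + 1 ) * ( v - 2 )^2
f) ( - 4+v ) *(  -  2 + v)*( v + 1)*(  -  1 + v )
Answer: c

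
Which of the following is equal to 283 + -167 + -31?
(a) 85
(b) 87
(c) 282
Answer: a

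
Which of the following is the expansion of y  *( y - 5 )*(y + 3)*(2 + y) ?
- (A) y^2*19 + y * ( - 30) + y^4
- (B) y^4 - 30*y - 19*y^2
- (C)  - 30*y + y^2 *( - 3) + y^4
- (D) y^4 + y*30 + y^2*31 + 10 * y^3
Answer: B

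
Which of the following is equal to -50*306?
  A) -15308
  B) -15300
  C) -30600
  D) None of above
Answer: B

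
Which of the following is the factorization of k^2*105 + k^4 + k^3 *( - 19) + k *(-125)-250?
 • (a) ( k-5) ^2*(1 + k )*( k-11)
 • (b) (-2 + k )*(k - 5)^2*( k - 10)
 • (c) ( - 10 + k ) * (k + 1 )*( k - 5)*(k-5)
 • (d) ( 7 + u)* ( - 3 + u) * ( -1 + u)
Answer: c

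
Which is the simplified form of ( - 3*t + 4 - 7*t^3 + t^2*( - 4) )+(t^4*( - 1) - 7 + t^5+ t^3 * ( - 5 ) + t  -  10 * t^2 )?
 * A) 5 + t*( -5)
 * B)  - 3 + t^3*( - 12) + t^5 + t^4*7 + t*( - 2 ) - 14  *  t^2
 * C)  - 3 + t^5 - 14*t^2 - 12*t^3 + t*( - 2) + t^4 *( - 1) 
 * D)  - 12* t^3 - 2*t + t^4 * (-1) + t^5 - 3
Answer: C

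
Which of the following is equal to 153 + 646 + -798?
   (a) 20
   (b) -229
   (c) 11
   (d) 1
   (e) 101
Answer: d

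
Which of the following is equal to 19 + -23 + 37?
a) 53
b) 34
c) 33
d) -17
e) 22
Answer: c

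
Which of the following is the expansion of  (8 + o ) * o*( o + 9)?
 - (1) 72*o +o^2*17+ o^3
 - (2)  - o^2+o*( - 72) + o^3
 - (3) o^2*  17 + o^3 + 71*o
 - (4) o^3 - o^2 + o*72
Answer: 1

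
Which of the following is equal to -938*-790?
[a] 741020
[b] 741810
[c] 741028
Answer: a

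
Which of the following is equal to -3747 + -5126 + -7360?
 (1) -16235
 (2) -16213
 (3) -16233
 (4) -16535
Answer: 3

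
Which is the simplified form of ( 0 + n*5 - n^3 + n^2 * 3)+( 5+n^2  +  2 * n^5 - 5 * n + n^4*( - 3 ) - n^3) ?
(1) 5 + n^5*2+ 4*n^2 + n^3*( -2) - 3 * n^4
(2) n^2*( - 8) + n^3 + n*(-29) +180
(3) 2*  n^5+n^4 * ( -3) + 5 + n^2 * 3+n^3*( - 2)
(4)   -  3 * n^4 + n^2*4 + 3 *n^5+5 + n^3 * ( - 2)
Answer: 1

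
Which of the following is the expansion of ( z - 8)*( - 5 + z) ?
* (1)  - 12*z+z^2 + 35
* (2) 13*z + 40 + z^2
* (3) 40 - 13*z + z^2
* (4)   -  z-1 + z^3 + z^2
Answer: 3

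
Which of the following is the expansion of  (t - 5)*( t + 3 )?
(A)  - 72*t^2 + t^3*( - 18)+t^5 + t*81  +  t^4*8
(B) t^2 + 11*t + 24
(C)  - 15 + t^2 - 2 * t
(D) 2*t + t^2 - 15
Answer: C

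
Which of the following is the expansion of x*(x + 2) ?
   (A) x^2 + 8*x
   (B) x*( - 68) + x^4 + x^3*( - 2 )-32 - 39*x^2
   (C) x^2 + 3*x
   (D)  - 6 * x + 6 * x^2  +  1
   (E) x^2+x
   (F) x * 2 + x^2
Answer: F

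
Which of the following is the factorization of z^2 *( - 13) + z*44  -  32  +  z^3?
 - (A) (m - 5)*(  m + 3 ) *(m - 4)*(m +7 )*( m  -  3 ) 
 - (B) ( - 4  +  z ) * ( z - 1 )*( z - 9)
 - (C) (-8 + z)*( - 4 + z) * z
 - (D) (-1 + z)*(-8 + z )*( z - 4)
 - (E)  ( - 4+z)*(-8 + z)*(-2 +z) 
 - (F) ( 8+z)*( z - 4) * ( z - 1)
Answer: D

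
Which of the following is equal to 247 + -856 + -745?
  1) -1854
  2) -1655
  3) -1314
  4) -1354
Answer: 4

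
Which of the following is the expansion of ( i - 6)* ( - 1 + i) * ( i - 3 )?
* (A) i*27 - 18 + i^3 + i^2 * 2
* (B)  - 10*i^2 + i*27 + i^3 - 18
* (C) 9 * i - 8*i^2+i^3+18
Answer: B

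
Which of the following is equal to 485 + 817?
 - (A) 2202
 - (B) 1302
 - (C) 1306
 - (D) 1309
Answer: B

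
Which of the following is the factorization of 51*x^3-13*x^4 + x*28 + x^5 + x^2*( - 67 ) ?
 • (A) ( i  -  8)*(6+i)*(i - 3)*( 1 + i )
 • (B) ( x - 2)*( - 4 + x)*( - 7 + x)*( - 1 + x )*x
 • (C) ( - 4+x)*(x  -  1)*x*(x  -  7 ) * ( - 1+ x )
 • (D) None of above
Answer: C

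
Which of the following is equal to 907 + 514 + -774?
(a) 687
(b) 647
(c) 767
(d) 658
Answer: b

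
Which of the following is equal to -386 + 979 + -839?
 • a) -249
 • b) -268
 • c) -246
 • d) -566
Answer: c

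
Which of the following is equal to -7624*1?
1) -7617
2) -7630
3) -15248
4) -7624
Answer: 4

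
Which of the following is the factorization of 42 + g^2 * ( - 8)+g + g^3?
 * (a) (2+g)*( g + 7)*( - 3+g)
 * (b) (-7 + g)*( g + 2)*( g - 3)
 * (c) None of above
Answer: b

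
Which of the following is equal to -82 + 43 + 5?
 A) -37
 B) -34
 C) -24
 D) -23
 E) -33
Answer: B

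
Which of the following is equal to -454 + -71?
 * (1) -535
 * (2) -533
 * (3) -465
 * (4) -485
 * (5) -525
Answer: 5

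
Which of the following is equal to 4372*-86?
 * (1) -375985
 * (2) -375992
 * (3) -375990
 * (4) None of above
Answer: 2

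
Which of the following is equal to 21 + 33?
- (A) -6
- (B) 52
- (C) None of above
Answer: C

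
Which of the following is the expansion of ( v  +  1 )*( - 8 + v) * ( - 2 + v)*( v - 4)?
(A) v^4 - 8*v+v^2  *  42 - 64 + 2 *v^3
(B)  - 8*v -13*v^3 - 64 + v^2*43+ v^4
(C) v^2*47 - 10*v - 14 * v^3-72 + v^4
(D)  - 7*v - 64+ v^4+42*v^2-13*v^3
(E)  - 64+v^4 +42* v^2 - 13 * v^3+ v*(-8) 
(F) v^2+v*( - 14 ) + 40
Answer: E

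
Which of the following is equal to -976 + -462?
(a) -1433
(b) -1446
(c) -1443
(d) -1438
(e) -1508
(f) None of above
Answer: d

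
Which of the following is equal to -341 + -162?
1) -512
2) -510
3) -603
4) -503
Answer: 4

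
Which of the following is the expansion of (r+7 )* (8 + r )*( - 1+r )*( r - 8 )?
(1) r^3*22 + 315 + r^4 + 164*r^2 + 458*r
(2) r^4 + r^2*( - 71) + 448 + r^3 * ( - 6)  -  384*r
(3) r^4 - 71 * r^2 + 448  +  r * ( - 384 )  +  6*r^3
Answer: 3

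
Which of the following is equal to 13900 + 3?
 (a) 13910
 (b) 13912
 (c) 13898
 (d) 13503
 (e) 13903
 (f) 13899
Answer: e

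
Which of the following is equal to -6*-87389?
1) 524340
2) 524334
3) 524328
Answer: 2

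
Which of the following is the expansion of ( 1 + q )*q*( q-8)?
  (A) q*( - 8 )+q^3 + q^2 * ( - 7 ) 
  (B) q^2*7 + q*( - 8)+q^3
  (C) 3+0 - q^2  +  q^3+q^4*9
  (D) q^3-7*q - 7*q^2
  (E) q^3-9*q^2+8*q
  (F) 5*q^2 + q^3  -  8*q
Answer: A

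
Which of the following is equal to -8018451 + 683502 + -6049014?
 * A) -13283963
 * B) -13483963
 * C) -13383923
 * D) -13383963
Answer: D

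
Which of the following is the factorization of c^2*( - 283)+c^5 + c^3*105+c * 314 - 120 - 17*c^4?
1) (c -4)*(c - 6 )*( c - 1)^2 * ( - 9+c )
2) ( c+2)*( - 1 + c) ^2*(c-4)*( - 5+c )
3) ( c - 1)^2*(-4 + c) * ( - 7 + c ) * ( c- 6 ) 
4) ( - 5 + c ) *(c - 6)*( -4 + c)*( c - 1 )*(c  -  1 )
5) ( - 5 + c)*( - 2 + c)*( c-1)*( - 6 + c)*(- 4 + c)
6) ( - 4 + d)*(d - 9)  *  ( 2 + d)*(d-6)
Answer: 4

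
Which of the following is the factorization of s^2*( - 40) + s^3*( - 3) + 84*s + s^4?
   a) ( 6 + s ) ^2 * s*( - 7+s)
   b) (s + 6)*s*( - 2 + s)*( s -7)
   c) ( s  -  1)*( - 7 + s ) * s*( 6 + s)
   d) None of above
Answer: b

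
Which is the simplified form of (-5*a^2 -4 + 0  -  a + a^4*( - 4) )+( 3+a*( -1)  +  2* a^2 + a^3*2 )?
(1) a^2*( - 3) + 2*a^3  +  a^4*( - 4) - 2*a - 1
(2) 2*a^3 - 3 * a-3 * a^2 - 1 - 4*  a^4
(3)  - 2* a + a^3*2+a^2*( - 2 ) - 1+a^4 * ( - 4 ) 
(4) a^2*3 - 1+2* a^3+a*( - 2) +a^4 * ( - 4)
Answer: 1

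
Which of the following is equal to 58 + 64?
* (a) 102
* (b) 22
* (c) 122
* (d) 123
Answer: c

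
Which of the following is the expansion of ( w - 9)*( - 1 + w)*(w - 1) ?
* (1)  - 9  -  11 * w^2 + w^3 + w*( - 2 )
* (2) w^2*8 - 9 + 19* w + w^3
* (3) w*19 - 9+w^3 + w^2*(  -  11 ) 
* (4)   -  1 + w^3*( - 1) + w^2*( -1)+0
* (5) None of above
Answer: 3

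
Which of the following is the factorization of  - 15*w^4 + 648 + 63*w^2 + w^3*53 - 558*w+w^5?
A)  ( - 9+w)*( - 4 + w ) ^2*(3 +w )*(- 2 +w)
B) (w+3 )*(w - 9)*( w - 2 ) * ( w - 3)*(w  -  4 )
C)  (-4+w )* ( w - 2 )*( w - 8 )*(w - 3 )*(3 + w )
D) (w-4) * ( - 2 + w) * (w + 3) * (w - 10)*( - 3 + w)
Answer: B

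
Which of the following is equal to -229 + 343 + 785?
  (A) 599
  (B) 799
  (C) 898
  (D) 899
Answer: D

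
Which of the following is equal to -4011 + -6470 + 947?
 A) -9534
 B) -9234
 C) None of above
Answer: A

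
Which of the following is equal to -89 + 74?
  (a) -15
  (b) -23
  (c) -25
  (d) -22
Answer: a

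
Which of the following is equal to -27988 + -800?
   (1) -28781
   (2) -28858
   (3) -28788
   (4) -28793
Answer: 3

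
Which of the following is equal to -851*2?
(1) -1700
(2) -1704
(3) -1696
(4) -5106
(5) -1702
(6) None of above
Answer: 5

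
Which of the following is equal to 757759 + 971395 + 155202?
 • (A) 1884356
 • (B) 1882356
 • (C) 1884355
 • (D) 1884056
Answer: A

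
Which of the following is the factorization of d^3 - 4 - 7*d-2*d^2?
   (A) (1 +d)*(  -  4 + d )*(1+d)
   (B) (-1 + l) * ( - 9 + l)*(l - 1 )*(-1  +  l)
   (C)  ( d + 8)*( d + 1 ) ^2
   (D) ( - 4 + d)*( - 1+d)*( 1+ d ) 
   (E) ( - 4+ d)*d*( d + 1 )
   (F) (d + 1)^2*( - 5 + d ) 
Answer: A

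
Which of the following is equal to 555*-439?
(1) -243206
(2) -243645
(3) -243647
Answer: 2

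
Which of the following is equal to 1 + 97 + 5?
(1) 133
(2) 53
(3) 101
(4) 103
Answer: 4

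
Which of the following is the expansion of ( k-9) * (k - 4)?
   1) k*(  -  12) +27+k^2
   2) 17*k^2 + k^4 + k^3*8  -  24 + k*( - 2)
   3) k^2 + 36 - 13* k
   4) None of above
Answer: 3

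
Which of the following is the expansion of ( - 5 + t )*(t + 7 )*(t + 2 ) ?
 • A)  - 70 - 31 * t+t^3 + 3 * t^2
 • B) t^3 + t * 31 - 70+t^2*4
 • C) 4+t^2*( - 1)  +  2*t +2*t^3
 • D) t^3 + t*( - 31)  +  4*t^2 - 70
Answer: D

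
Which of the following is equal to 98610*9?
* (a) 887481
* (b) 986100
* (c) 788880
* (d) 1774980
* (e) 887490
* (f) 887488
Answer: e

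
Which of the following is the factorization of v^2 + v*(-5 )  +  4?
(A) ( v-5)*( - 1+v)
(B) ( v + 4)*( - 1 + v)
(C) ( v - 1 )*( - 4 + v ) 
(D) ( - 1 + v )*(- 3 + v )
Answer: C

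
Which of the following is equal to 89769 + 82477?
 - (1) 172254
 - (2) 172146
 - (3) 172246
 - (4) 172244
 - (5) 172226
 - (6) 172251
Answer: 3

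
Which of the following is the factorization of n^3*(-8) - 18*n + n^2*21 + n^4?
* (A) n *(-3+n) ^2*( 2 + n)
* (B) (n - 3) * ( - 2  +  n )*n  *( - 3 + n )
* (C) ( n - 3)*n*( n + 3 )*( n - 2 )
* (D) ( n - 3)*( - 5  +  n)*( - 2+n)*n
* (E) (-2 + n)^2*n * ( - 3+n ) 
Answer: B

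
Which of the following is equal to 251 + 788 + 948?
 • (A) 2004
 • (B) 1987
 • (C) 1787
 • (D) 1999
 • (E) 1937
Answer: B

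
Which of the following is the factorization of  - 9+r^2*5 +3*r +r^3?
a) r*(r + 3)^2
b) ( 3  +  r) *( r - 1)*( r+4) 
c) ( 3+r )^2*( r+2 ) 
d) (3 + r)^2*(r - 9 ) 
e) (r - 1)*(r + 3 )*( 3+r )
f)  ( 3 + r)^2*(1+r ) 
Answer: e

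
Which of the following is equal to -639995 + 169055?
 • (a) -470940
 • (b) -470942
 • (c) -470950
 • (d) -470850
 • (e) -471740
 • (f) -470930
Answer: a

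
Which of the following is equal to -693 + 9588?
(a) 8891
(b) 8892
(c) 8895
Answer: c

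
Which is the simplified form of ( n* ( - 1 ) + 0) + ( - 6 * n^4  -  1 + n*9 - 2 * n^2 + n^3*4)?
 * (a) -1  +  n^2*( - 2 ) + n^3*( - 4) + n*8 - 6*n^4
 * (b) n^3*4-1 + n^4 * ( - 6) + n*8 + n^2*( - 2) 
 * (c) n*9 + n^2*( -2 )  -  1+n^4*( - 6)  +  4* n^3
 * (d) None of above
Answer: b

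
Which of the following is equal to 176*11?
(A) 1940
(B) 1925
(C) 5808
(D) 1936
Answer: D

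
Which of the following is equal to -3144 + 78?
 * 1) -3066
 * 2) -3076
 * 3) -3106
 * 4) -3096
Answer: 1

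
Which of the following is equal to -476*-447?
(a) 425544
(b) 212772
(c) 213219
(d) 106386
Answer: b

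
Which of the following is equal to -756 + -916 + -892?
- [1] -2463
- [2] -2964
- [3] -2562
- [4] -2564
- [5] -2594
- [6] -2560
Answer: 4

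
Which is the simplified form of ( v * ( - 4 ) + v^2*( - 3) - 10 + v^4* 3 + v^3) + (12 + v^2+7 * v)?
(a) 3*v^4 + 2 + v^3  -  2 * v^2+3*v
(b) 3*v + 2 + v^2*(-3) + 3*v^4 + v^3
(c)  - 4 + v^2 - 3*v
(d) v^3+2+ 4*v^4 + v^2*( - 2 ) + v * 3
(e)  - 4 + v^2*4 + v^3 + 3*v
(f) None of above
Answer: a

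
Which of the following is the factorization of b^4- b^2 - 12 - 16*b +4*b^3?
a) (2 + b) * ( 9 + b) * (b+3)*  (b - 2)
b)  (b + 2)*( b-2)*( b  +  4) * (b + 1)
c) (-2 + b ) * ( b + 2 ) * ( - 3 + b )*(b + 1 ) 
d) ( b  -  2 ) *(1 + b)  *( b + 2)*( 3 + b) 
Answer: d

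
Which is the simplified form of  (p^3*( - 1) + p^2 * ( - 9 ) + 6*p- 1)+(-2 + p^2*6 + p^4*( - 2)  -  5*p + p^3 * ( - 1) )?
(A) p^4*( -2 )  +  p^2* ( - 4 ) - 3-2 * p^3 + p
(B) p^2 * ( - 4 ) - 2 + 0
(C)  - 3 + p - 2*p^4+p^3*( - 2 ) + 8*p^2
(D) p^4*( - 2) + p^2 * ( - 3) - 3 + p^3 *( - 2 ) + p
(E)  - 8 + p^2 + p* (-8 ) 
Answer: D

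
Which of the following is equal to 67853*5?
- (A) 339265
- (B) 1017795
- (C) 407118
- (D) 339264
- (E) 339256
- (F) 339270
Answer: A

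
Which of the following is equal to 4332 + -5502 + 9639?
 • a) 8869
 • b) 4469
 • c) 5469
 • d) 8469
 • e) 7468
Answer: d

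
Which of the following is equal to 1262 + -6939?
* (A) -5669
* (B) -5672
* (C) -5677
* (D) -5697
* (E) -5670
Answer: C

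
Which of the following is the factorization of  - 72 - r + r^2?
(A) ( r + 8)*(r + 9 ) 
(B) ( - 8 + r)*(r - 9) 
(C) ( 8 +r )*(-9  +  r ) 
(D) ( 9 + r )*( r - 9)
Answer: C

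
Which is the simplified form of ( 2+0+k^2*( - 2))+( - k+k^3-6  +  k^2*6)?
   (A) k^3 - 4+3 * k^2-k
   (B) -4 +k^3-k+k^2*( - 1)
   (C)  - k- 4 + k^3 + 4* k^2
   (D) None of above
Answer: C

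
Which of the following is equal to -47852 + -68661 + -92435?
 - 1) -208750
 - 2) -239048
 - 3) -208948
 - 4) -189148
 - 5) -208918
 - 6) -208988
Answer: 3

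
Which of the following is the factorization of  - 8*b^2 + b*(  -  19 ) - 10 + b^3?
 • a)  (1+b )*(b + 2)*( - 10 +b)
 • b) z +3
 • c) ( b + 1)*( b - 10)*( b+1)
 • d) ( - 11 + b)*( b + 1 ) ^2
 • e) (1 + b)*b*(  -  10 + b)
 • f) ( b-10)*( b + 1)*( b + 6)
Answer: c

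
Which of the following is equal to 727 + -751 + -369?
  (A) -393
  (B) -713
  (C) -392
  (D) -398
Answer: A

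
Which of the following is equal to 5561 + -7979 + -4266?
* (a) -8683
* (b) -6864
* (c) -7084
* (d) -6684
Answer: d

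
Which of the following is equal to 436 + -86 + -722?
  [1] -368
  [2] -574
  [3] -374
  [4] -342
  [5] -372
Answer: 5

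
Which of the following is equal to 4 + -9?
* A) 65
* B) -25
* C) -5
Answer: C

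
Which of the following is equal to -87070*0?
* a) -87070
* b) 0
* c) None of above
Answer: b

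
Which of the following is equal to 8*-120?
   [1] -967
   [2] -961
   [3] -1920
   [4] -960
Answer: 4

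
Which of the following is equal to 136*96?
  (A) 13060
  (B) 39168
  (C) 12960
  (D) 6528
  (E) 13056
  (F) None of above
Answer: E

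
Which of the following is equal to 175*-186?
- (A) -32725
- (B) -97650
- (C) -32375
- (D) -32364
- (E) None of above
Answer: E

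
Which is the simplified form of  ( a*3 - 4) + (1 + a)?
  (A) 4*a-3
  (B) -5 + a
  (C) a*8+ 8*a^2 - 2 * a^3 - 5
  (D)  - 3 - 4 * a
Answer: A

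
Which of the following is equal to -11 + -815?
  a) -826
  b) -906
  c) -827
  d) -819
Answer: a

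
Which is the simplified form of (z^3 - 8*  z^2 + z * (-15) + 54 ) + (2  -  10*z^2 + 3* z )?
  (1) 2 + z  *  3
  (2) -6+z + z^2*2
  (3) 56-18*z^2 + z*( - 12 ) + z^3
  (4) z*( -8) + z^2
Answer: 3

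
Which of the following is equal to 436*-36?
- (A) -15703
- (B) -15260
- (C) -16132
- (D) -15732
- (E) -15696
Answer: E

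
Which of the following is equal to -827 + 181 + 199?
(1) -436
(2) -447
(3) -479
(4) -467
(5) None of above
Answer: 2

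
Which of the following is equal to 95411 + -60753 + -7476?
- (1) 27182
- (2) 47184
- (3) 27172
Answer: 1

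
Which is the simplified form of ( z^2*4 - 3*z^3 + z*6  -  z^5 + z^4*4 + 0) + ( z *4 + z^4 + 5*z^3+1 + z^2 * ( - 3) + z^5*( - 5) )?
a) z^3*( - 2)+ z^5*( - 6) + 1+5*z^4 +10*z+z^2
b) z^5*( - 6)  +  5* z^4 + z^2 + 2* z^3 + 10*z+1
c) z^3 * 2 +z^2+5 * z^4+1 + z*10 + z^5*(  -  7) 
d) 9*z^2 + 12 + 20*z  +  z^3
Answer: b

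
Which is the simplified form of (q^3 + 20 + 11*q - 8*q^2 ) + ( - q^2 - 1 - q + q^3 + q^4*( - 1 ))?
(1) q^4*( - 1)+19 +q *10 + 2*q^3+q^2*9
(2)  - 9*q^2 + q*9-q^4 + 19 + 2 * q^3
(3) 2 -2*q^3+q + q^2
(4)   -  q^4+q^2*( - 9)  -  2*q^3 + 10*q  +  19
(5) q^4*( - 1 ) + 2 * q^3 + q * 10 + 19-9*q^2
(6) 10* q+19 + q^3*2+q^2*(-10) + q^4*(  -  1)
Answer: 5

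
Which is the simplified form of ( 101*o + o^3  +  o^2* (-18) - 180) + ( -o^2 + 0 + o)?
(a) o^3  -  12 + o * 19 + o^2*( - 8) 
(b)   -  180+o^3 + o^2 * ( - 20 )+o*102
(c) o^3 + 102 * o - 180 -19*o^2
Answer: c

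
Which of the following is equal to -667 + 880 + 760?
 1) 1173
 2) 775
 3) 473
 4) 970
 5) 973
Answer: 5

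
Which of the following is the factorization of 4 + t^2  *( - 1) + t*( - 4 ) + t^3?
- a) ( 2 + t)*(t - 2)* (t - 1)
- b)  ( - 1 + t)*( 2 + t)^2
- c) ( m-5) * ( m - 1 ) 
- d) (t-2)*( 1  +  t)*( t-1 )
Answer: a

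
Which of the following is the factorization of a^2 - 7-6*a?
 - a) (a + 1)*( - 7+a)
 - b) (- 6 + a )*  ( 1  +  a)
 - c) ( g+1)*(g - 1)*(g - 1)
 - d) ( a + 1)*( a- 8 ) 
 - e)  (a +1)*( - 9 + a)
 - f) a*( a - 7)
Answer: a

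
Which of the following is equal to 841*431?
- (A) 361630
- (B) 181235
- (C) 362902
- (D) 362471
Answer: D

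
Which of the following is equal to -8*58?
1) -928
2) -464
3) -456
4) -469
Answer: 2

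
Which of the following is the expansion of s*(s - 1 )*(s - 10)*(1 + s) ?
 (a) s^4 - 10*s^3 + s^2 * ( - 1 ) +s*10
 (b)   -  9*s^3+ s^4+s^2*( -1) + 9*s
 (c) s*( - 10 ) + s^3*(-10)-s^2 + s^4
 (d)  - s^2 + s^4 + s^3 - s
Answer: a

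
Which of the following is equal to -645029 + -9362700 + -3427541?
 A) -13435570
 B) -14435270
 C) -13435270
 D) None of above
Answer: C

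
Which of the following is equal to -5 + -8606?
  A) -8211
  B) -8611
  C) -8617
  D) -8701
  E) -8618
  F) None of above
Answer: B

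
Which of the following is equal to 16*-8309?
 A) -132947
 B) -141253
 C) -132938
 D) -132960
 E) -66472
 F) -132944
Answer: F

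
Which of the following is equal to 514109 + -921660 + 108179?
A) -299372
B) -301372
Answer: A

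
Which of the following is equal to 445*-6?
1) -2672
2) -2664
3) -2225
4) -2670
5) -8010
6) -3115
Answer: 4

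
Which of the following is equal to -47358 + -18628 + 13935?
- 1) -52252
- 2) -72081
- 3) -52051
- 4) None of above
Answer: 3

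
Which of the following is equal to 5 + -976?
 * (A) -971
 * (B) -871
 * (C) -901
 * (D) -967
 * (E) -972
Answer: A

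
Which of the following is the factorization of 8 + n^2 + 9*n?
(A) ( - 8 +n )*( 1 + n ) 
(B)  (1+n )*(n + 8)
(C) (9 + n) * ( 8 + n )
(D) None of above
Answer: B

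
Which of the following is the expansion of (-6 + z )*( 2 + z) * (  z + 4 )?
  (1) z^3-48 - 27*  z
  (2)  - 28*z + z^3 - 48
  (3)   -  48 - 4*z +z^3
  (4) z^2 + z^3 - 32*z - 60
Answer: 2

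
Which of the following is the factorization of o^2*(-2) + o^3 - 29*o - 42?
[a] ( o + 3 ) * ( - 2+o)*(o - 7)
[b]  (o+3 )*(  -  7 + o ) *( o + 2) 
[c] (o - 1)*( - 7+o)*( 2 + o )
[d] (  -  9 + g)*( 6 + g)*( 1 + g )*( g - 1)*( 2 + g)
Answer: b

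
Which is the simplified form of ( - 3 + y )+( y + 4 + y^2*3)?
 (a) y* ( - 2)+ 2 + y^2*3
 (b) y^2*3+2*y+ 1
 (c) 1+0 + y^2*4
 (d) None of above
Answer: b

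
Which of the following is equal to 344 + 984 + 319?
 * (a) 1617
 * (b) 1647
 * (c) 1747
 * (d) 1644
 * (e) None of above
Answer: b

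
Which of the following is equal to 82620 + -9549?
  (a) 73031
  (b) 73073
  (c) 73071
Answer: c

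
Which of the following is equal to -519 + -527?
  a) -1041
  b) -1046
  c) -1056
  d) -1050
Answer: b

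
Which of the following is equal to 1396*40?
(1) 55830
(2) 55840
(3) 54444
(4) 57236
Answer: 2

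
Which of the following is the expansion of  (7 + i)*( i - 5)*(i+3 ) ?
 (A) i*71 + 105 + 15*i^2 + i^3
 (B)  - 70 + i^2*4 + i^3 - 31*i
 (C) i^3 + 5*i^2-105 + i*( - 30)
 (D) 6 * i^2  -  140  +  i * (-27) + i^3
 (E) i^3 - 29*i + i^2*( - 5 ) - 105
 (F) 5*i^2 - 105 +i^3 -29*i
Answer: F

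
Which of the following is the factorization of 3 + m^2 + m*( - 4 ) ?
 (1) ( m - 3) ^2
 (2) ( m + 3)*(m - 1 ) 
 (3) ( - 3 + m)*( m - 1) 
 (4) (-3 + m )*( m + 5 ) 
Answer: 3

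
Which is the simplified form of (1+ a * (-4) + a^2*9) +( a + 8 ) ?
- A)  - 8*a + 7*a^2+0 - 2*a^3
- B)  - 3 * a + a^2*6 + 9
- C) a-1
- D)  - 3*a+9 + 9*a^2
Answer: D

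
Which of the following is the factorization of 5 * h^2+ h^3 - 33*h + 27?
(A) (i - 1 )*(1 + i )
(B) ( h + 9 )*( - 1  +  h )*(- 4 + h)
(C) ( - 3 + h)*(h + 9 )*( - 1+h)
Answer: C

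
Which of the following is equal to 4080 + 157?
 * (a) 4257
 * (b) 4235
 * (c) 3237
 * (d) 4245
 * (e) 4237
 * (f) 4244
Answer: e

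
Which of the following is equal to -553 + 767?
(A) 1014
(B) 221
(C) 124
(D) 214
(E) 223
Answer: D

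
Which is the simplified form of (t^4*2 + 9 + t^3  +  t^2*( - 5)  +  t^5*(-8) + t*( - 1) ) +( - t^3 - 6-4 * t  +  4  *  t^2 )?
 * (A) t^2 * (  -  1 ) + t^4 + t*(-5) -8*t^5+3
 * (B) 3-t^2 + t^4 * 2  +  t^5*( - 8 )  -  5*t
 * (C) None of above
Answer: B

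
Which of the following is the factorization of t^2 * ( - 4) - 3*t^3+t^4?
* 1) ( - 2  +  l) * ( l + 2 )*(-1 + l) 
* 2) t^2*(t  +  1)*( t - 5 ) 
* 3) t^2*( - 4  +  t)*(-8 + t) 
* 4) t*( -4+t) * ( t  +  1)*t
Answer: 4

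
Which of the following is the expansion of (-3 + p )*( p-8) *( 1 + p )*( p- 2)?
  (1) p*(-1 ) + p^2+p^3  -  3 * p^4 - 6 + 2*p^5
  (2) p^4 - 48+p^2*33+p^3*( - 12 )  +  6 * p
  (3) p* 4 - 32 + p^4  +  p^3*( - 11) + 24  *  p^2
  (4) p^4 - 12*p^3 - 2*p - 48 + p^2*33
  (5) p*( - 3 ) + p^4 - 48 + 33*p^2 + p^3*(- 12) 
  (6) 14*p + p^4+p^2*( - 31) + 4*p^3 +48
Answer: 4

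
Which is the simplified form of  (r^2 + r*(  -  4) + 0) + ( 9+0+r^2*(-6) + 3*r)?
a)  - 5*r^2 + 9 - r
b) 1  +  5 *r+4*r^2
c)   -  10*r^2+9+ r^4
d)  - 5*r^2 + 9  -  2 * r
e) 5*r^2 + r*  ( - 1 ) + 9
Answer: a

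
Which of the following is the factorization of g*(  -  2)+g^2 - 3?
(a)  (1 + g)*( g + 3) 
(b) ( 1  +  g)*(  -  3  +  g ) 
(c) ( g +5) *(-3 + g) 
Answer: b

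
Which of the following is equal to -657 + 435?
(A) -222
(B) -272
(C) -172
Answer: A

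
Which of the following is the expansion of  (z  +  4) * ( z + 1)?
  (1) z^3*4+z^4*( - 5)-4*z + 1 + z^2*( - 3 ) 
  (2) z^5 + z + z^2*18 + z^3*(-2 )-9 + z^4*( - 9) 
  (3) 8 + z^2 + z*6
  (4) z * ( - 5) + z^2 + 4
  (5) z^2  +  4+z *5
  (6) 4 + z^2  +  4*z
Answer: 5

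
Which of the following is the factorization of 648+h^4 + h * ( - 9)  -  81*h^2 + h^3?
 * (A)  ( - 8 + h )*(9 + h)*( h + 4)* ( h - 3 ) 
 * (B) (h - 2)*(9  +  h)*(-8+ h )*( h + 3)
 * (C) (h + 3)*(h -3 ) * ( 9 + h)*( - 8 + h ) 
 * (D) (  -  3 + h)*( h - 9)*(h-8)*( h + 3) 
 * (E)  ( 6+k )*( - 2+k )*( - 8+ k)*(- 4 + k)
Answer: C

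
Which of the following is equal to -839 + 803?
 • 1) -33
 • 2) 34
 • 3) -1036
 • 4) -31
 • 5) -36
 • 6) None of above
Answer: 5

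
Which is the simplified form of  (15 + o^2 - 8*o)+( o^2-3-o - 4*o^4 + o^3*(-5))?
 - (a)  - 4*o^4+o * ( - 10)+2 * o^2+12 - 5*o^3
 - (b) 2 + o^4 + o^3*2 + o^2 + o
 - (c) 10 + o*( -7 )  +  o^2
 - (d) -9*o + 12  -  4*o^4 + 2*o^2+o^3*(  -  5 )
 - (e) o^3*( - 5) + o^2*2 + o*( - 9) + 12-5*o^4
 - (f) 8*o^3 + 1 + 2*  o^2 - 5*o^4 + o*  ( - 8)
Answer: d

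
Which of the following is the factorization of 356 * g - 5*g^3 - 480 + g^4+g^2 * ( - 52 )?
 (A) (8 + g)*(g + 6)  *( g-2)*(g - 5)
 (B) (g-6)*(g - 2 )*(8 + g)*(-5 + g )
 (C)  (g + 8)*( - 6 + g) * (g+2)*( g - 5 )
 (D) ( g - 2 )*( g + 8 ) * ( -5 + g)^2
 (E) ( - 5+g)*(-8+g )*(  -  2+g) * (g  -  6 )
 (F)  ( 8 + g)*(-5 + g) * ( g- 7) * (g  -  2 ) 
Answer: B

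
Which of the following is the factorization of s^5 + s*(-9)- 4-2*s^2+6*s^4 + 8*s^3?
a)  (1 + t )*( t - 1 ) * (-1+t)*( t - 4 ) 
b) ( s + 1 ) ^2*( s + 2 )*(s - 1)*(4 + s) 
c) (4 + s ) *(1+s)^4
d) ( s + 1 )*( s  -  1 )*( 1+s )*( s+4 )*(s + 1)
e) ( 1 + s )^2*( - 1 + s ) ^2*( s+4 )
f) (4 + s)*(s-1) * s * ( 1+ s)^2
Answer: d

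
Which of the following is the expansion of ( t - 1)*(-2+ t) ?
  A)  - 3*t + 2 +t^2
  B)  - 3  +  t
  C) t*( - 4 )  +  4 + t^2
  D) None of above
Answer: A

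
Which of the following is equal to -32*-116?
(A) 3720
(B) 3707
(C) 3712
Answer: C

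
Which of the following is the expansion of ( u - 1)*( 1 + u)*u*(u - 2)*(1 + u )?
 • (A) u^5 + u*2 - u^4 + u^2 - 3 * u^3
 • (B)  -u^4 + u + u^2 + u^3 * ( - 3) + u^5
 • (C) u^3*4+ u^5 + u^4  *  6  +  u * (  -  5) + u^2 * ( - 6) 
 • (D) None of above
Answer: A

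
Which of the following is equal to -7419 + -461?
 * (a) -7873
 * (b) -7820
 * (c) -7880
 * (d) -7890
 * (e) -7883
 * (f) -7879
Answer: c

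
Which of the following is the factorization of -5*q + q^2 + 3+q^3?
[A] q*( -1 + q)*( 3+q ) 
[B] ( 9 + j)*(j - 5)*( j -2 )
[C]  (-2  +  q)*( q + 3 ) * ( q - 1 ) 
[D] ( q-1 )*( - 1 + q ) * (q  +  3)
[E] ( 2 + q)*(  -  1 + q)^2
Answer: D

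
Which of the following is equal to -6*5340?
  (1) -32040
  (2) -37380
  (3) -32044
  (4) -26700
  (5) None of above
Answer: 1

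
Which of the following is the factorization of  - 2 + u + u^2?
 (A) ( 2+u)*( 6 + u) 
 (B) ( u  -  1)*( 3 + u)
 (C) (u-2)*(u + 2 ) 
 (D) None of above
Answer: D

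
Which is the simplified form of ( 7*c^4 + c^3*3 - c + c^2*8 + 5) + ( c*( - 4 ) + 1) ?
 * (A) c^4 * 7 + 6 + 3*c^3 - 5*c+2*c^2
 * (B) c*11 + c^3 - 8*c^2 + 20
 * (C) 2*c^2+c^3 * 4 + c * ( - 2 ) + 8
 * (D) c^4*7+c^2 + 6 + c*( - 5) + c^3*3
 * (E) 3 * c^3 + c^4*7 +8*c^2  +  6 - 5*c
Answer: E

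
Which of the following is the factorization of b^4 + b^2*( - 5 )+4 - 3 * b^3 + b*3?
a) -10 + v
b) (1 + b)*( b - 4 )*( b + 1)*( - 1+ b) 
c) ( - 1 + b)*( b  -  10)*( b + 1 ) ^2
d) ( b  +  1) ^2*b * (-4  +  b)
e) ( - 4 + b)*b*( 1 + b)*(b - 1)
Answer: b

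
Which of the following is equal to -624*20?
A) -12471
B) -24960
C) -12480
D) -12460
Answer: C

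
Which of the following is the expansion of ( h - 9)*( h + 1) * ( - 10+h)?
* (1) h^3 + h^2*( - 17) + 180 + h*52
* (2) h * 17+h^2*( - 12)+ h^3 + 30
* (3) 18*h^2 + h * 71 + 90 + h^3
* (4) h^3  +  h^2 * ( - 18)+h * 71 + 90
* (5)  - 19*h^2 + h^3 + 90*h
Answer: 4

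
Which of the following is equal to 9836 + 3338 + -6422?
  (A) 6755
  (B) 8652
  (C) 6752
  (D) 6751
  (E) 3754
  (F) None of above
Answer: C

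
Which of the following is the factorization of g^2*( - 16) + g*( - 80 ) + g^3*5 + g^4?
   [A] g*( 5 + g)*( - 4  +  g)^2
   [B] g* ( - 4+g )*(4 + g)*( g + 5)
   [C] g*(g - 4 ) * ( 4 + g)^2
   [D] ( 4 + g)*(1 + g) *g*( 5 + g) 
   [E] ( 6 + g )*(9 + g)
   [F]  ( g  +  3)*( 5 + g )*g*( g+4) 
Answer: B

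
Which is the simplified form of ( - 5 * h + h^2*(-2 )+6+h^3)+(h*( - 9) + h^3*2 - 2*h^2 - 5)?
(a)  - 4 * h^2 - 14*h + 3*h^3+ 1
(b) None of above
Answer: a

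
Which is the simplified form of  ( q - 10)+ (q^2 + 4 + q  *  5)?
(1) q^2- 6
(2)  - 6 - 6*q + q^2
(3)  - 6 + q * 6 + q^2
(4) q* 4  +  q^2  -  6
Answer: 3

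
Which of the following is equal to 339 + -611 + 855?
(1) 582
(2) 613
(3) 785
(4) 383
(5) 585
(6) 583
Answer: 6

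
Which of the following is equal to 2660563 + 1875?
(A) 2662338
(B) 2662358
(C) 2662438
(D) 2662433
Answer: C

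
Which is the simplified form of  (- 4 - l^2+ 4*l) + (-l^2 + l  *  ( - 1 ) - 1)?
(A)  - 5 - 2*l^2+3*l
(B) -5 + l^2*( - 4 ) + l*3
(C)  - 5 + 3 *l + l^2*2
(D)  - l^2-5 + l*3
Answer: A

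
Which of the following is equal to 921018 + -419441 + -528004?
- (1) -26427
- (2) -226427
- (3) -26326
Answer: 1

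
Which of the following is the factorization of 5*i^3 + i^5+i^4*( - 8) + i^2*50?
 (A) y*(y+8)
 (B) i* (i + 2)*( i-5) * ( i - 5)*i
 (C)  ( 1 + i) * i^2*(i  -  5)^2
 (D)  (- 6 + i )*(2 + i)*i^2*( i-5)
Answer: B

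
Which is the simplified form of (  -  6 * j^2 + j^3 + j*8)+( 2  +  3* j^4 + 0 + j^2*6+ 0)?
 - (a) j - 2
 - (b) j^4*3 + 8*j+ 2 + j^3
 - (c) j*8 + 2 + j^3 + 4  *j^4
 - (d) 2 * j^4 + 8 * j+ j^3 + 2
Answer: b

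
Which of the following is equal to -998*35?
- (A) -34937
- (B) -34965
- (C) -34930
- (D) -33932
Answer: C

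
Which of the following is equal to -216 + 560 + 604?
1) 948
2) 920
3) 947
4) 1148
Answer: 1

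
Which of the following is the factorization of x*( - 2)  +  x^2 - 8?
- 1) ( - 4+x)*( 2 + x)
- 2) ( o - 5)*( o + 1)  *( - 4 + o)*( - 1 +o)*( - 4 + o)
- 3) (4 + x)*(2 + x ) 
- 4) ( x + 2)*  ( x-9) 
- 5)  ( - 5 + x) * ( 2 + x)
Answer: 1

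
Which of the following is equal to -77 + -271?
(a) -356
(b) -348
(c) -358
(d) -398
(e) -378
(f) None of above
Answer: b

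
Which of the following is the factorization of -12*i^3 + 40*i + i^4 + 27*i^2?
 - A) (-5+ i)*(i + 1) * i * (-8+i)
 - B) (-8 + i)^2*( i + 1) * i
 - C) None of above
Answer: A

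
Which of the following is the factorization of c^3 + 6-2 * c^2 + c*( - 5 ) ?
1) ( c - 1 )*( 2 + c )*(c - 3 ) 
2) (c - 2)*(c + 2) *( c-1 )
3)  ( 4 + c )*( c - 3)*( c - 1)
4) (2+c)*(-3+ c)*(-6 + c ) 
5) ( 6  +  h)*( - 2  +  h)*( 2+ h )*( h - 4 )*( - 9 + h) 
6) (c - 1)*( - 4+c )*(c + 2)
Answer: 1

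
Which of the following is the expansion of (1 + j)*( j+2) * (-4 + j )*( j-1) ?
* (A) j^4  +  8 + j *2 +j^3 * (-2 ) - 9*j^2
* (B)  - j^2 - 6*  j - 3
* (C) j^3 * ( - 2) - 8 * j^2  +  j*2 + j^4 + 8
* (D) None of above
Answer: A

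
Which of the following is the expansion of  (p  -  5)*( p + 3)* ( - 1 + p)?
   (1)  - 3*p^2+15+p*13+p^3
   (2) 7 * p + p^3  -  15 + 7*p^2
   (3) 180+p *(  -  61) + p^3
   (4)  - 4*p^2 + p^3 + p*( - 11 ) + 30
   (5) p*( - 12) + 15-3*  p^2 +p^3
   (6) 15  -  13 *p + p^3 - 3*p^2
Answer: 6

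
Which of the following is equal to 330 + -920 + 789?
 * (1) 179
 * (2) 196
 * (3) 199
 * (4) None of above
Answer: 3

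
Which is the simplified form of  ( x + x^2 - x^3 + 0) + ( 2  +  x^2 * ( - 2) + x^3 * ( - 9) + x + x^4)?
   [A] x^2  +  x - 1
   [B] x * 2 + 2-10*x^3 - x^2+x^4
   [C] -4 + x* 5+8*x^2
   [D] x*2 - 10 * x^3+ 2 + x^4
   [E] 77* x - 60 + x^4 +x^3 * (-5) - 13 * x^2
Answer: B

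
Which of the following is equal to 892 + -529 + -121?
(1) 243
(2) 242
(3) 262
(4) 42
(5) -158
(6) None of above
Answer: 2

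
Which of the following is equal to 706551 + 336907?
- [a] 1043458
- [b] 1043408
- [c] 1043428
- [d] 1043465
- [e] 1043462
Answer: a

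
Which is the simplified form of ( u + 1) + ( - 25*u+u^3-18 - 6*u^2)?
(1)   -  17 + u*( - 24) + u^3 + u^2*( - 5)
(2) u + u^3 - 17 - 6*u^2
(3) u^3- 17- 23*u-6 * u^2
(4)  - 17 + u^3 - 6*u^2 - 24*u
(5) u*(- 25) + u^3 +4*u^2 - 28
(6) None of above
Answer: 4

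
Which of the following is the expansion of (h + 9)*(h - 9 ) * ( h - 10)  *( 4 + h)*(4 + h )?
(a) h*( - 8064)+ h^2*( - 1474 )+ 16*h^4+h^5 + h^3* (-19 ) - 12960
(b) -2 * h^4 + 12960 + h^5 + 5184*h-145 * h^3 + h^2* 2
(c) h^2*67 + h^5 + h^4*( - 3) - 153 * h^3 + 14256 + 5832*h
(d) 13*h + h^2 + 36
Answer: b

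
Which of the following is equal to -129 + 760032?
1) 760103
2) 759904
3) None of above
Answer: 3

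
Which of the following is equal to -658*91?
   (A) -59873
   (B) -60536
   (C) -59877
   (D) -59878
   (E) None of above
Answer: D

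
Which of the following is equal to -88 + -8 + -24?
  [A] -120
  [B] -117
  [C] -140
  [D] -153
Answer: A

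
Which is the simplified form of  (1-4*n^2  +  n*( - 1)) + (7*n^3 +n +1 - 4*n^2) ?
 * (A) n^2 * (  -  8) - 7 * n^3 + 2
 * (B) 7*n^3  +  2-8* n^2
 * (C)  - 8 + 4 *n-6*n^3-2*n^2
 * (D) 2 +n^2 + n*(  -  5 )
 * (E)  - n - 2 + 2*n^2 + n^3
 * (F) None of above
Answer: B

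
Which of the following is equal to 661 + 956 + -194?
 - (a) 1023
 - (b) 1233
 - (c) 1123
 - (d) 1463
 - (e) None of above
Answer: e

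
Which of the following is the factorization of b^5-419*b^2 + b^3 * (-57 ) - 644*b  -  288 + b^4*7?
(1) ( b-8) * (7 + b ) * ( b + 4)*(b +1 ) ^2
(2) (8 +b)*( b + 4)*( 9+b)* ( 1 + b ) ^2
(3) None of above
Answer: 3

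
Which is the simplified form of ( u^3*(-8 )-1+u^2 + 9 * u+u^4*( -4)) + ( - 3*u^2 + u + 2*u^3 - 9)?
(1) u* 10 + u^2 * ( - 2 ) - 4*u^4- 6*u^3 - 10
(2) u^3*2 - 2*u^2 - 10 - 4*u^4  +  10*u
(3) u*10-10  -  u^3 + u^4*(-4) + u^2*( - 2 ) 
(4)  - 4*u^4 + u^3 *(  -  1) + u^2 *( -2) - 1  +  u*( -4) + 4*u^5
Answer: 1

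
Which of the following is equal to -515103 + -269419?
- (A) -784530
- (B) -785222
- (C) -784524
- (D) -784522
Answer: D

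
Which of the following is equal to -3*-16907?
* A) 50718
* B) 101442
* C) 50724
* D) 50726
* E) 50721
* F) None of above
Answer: E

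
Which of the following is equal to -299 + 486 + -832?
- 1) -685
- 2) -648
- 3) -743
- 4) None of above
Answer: 4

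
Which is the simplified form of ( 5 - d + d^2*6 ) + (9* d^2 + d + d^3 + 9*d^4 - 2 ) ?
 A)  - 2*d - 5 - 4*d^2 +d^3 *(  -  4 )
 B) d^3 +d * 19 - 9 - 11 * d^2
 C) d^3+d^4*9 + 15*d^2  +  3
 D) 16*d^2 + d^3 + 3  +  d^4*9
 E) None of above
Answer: C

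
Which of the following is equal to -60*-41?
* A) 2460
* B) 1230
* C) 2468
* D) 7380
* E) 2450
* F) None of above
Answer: A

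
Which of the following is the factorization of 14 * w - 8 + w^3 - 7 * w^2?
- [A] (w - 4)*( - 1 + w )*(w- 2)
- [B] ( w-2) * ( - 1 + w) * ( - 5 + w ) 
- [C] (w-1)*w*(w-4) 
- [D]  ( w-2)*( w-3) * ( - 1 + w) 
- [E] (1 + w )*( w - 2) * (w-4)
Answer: A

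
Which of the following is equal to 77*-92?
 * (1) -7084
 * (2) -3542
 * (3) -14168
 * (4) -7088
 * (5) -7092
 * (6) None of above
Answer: 1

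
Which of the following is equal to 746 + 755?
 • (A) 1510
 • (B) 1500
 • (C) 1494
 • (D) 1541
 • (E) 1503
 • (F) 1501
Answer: F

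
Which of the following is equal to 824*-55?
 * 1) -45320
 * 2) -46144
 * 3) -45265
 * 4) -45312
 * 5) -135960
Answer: 1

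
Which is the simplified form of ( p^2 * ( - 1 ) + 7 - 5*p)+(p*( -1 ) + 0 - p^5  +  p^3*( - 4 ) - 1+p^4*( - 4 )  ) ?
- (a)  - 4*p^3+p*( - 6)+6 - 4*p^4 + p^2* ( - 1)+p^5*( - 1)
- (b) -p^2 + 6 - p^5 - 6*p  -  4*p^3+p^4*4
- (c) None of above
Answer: a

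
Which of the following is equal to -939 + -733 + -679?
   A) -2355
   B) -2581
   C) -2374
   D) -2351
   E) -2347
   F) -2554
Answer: D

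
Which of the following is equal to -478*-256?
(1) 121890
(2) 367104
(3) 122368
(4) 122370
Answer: 3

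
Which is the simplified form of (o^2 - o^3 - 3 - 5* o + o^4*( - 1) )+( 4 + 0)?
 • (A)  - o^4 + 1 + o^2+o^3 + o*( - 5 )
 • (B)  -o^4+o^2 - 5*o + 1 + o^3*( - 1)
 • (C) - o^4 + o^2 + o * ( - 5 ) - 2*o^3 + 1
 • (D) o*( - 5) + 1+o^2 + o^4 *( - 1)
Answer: B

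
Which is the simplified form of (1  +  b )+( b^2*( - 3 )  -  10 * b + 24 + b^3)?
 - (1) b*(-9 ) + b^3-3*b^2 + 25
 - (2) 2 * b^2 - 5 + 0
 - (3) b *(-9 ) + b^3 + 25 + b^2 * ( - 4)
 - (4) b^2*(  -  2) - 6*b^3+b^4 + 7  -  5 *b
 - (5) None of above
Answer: 1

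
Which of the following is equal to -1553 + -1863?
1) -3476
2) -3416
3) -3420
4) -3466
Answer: 2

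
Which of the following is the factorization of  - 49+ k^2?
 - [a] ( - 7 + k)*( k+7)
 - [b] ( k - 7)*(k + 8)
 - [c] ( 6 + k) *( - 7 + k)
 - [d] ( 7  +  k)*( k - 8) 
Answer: a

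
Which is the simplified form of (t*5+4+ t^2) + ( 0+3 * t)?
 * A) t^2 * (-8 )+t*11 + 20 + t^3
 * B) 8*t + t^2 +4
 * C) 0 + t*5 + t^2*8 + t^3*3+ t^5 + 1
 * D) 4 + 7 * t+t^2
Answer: B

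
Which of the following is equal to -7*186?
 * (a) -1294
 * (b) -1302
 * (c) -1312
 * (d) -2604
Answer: b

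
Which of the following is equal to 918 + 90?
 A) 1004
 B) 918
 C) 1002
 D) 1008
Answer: D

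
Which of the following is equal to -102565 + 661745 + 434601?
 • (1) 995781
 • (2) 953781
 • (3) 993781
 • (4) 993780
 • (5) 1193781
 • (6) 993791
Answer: 3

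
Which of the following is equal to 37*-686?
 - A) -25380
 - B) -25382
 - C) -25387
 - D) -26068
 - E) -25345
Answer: B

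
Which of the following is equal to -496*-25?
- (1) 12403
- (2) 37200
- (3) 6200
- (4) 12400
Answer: 4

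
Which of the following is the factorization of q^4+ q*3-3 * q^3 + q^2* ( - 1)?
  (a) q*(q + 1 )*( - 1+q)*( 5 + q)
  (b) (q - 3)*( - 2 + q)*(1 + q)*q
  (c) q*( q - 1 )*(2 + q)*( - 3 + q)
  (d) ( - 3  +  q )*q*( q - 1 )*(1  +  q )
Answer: d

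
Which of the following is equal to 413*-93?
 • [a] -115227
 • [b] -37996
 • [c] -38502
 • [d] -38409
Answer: d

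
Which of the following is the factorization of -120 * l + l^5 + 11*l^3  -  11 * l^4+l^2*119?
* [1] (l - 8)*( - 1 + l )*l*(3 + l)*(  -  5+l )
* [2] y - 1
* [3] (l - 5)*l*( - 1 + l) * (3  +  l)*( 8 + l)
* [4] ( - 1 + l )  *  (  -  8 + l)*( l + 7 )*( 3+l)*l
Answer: 1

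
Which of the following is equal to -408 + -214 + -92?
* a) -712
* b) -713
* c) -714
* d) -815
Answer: c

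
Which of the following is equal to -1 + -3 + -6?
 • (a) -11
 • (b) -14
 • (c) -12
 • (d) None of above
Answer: d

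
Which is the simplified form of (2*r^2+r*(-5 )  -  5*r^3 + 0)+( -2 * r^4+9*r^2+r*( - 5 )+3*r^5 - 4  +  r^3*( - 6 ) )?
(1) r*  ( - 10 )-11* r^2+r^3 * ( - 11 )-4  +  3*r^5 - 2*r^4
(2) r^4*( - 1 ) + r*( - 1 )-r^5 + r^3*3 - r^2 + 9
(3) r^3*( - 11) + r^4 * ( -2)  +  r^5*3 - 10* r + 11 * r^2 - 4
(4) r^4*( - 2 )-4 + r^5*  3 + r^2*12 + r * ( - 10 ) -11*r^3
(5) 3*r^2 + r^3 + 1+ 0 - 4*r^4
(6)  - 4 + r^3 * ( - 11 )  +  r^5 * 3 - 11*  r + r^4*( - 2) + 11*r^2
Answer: 3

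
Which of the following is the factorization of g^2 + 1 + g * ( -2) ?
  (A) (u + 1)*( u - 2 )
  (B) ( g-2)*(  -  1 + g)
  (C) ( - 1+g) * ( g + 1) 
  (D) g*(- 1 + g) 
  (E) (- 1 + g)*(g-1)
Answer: E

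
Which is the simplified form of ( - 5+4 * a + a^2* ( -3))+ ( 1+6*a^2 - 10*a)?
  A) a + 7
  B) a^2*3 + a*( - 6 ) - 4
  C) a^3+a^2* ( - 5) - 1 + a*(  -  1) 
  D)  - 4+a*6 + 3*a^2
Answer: B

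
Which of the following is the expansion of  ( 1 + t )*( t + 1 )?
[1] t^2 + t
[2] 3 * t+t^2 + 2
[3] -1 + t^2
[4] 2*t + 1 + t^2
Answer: 4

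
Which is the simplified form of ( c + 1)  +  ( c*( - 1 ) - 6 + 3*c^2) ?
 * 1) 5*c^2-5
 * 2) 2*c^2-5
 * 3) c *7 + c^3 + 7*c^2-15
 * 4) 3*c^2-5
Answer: 4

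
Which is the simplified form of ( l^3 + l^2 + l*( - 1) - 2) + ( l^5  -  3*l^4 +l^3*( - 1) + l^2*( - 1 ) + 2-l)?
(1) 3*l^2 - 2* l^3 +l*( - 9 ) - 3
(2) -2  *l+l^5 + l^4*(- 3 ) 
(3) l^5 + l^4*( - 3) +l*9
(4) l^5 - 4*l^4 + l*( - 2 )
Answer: 2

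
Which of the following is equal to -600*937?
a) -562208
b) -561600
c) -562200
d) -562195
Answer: c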